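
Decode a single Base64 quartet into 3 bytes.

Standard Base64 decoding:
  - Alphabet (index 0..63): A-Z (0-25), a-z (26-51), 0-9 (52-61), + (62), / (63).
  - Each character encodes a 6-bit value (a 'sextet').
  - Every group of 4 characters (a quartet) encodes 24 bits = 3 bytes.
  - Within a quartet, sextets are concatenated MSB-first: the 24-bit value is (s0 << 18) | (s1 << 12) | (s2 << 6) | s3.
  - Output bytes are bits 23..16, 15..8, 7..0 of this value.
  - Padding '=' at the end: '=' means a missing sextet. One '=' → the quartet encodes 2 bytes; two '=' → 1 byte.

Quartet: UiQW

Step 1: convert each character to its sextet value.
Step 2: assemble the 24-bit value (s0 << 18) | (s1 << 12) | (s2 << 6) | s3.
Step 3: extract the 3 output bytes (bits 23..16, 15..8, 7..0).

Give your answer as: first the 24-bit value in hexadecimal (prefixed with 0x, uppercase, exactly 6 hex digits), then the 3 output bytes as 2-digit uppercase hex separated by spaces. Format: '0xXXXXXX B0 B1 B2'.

Sextets: U=20, i=34, Q=16, W=22
24-bit: (20<<18) | (34<<12) | (16<<6) | 22
      = 0x500000 | 0x022000 | 0x000400 | 0x000016
      = 0x522416
Bytes: (v>>16)&0xFF=52, (v>>8)&0xFF=24, v&0xFF=16

Answer: 0x522416 52 24 16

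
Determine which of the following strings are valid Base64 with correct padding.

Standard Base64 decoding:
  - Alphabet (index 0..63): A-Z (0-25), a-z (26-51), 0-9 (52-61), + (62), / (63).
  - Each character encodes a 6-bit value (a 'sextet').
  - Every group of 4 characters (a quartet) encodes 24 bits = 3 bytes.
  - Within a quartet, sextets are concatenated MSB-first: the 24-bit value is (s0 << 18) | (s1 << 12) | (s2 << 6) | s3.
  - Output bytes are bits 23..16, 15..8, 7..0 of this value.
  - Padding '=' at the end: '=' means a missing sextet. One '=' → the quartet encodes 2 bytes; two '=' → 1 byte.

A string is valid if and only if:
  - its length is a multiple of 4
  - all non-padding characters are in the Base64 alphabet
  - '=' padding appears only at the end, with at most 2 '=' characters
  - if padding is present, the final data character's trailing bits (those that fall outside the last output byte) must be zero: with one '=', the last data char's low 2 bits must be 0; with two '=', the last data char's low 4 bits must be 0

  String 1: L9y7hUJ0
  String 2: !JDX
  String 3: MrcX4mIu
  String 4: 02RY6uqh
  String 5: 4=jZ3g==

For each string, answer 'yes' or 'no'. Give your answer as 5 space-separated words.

Answer: yes no yes yes no

Derivation:
String 1: 'L9y7hUJ0' → valid
String 2: '!JDX' → invalid (bad char(s): ['!'])
String 3: 'MrcX4mIu' → valid
String 4: '02RY6uqh' → valid
String 5: '4=jZ3g==' → invalid (bad char(s): ['=']; '=' in middle)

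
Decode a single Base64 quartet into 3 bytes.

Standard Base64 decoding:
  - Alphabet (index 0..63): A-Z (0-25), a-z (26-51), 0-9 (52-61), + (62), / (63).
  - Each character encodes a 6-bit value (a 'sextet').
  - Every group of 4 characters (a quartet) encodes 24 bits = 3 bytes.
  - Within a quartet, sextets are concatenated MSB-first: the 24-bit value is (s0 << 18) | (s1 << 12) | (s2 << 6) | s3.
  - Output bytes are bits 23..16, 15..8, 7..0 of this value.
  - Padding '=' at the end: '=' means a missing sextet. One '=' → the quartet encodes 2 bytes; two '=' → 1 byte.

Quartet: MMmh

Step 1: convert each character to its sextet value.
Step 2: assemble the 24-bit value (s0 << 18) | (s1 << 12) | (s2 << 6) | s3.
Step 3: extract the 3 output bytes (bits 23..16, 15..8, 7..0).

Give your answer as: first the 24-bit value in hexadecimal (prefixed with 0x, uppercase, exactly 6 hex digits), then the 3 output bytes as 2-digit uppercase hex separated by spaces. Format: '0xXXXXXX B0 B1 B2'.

Answer: 0x30C9A1 30 C9 A1

Derivation:
Sextets: M=12, M=12, m=38, h=33
24-bit: (12<<18) | (12<<12) | (38<<6) | 33
      = 0x300000 | 0x00C000 | 0x000980 | 0x000021
      = 0x30C9A1
Bytes: (v>>16)&0xFF=30, (v>>8)&0xFF=C9, v&0xFF=A1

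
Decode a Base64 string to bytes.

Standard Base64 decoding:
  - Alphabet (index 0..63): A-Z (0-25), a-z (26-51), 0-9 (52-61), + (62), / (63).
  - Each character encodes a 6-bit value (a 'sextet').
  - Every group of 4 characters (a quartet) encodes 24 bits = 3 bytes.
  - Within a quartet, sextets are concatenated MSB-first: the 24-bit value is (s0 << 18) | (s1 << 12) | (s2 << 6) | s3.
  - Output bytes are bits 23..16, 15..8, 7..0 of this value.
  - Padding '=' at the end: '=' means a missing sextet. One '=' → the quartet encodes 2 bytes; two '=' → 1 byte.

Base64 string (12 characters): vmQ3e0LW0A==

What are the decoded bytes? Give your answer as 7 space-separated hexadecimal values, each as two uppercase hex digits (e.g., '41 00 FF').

Answer: BE 64 37 7B 42 D6 D0

Derivation:
After char 0 ('v'=47): chars_in_quartet=1 acc=0x2F bytes_emitted=0
After char 1 ('m'=38): chars_in_quartet=2 acc=0xBE6 bytes_emitted=0
After char 2 ('Q'=16): chars_in_quartet=3 acc=0x2F990 bytes_emitted=0
After char 3 ('3'=55): chars_in_quartet=4 acc=0xBE6437 -> emit BE 64 37, reset; bytes_emitted=3
After char 4 ('e'=30): chars_in_quartet=1 acc=0x1E bytes_emitted=3
After char 5 ('0'=52): chars_in_quartet=2 acc=0x7B4 bytes_emitted=3
After char 6 ('L'=11): chars_in_quartet=3 acc=0x1ED0B bytes_emitted=3
After char 7 ('W'=22): chars_in_quartet=4 acc=0x7B42D6 -> emit 7B 42 D6, reset; bytes_emitted=6
After char 8 ('0'=52): chars_in_quartet=1 acc=0x34 bytes_emitted=6
After char 9 ('A'=0): chars_in_quartet=2 acc=0xD00 bytes_emitted=6
Padding '==': partial quartet acc=0xD00 -> emit D0; bytes_emitted=7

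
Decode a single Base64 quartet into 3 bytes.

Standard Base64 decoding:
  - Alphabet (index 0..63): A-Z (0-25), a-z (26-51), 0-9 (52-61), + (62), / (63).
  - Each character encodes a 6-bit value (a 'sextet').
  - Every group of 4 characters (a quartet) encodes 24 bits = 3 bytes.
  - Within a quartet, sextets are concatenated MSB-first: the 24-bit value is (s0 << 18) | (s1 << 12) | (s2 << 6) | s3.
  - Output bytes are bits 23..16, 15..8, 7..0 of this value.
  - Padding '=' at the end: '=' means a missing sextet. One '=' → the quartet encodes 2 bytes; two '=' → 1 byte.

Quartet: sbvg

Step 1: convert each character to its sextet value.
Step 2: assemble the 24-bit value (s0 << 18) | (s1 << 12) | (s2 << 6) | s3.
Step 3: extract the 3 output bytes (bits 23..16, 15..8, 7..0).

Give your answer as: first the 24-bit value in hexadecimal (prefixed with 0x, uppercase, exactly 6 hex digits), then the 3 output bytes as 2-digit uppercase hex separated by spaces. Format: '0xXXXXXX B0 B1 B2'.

Answer: 0xB1BBE0 B1 BB E0

Derivation:
Sextets: s=44, b=27, v=47, g=32
24-bit: (44<<18) | (27<<12) | (47<<6) | 32
      = 0xB00000 | 0x01B000 | 0x000BC0 | 0x000020
      = 0xB1BBE0
Bytes: (v>>16)&0xFF=B1, (v>>8)&0xFF=BB, v&0xFF=E0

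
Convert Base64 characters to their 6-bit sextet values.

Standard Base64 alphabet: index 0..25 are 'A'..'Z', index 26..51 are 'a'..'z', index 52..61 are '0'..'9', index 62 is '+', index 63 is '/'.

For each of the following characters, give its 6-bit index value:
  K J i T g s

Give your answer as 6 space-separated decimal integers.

Answer: 10 9 34 19 32 44

Derivation:
'K': A..Z range, ord('K') − ord('A') = 10
'J': A..Z range, ord('J') − ord('A') = 9
'i': a..z range, 26 + ord('i') − ord('a') = 34
'T': A..Z range, ord('T') − ord('A') = 19
'g': a..z range, 26 + ord('g') − ord('a') = 32
's': a..z range, 26 + ord('s') − ord('a') = 44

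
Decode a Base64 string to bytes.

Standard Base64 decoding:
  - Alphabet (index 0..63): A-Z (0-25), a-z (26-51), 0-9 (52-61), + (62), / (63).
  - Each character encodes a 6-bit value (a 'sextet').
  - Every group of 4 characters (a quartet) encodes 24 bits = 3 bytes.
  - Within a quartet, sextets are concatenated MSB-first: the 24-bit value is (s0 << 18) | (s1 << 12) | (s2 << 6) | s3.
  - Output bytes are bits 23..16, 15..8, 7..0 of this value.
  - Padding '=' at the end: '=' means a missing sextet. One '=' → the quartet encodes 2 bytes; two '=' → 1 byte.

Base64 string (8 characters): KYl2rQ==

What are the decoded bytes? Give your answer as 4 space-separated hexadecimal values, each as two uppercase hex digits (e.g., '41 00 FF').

After char 0 ('K'=10): chars_in_quartet=1 acc=0xA bytes_emitted=0
After char 1 ('Y'=24): chars_in_quartet=2 acc=0x298 bytes_emitted=0
After char 2 ('l'=37): chars_in_quartet=3 acc=0xA625 bytes_emitted=0
After char 3 ('2'=54): chars_in_quartet=4 acc=0x298976 -> emit 29 89 76, reset; bytes_emitted=3
After char 4 ('r'=43): chars_in_quartet=1 acc=0x2B bytes_emitted=3
After char 5 ('Q'=16): chars_in_quartet=2 acc=0xAD0 bytes_emitted=3
Padding '==': partial quartet acc=0xAD0 -> emit AD; bytes_emitted=4

Answer: 29 89 76 AD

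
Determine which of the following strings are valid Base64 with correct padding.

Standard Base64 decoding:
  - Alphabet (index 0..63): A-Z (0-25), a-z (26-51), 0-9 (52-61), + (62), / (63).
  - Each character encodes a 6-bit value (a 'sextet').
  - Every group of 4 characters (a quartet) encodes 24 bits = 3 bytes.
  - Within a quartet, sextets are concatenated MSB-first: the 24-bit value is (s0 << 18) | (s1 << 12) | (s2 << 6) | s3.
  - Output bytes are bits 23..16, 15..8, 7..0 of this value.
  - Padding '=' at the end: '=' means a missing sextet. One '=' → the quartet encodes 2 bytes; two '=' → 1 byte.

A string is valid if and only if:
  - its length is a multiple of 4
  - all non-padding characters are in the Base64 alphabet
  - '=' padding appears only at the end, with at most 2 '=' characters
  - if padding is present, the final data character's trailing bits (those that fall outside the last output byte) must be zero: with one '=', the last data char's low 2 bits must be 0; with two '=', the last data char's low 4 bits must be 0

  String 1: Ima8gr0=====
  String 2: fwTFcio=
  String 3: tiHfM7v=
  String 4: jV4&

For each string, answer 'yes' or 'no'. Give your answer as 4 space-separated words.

String 1: 'Ima8gr0=====' → invalid (5 pad chars (max 2))
String 2: 'fwTFcio=' → valid
String 3: 'tiHfM7v=' → invalid (bad trailing bits)
String 4: 'jV4&' → invalid (bad char(s): ['&'])

Answer: no yes no no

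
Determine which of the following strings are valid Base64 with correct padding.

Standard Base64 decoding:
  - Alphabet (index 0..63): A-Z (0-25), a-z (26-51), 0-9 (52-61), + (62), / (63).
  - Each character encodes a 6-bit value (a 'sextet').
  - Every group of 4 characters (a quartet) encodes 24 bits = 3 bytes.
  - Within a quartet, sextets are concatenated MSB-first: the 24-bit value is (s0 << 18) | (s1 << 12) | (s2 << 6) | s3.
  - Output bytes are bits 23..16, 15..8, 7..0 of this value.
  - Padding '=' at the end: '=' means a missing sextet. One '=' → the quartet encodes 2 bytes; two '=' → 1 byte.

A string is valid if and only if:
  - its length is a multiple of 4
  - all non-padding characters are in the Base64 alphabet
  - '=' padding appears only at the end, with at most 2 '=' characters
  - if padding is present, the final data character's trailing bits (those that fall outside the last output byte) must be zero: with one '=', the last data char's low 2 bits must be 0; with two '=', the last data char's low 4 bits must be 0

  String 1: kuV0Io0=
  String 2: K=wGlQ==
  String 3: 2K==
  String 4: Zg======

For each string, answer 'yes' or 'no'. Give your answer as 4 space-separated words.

Answer: yes no no no

Derivation:
String 1: 'kuV0Io0=' → valid
String 2: 'K=wGlQ==' → invalid (bad char(s): ['=']; '=' in middle)
String 3: '2K==' → invalid (bad trailing bits)
String 4: 'Zg======' → invalid (6 pad chars (max 2))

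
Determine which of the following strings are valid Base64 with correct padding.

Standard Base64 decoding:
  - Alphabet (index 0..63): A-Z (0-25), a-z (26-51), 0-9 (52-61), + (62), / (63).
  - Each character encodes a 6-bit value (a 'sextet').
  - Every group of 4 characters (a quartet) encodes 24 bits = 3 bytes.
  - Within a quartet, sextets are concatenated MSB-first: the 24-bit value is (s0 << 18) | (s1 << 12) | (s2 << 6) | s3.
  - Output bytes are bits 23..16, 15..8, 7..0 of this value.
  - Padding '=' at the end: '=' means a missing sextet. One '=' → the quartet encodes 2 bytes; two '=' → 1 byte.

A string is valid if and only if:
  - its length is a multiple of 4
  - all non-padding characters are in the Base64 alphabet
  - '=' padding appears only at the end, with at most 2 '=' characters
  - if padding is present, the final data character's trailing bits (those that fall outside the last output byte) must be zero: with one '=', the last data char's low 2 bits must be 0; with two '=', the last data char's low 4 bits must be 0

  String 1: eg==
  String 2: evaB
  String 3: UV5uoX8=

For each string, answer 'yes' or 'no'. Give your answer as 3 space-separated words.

Answer: yes yes yes

Derivation:
String 1: 'eg==' → valid
String 2: 'evaB' → valid
String 3: 'UV5uoX8=' → valid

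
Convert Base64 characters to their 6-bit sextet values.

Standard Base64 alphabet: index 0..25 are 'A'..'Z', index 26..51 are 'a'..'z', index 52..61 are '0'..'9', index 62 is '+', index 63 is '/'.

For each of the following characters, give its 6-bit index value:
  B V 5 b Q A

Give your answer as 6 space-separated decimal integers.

'B': A..Z range, ord('B') − ord('A') = 1
'V': A..Z range, ord('V') − ord('A') = 21
'5': 0..9 range, 52 + ord('5') − ord('0') = 57
'b': a..z range, 26 + ord('b') − ord('a') = 27
'Q': A..Z range, ord('Q') − ord('A') = 16
'A': A..Z range, ord('A') − ord('A') = 0

Answer: 1 21 57 27 16 0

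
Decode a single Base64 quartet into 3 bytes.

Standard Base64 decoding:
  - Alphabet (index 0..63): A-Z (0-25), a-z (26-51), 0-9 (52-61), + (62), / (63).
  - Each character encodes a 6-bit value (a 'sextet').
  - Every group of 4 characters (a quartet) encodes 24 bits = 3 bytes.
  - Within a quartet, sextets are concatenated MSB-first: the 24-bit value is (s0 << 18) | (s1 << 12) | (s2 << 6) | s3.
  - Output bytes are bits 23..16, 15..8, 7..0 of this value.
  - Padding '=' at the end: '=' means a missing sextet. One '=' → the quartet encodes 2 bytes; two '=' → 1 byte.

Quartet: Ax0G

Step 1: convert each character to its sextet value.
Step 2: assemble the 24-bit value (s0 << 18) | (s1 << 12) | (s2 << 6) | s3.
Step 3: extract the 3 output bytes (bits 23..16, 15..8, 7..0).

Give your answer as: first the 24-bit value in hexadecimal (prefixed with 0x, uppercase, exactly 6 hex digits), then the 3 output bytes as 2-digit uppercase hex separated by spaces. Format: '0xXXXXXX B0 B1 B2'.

Answer: 0x031D06 03 1D 06

Derivation:
Sextets: A=0, x=49, 0=52, G=6
24-bit: (0<<18) | (49<<12) | (52<<6) | 6
      = 0x000000 | 0x031000 | 0x000D00 | 0x000006
      = 0x031D06
Bytes: (v>>16)&0xFF=03, (v>>8)&0xFF=1D, v&0xFF=06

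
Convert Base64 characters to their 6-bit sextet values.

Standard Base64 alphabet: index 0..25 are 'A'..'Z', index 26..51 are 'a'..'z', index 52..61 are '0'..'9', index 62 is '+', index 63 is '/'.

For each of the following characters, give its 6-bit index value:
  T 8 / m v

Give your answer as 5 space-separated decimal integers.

'T': A..Z range, ord('T') − ord('A') = 19
'8': 0..9 range, 52 + ord('8') − ord('0') = 60
'/': index 63
'm': a..z range, 26 + ord('m') − ord('a') = 38
'v': a..z range, 26 + ord('v') − ord('a') = 47

Answer: 19 60 63 38 47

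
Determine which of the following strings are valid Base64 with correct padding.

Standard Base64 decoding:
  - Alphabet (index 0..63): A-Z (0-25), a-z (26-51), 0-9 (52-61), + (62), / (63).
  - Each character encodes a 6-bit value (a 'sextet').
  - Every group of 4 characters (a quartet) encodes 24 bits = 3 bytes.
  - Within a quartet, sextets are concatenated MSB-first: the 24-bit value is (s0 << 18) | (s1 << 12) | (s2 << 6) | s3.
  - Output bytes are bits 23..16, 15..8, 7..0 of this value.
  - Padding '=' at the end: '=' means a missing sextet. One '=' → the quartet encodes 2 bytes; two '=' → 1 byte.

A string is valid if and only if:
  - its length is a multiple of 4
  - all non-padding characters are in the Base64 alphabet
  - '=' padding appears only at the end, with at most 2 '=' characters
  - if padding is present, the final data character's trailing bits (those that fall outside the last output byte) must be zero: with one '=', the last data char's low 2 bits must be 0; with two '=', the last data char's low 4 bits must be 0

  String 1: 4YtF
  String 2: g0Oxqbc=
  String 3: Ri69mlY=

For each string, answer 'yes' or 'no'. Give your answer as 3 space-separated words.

String 1: '4YtF' → valid
String 2: 'g0Oxqbc=' → valid
String 3: 'Ri69mlY=' → valid

Answer: yes yes yes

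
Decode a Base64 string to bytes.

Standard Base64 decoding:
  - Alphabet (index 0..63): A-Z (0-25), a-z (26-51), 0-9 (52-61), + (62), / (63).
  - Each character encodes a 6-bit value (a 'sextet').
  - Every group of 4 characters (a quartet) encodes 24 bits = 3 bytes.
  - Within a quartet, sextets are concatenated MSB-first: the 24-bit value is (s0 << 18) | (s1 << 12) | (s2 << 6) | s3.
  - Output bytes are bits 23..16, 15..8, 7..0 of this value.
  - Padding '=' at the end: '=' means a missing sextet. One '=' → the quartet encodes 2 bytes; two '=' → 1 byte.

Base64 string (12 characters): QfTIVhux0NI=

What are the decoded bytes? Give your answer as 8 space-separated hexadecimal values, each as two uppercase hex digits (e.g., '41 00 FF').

After char 0 ('Q'=16): chars_in_quartet=1 acc=0x10 bytes_emitted=0
After char 1 ('f'=31): chars_in_quartet=2 acc=0x41F bytes_emitted=0
After char 2 ('T'=19): chars_in_quartet=3 acc=0x107D3 bytes_emitted=0
After char 3 ('I'=8): chars_in_quartet=4 acc=0x41F4C8 -> emit 41 F4 C8, reset; bytes_emitted=3
After char 4 ('V'=21): chars_in_quartet=1 acc=0x15 bytes_emitted=3
After char 5 ('h'=33): chars_in_quartet=2 acc=0x561 bytes_emitted=3
After char 6 ('u'=46): chars_in_quartet=3 acc=0x1586E bytes_emitted=3
After char 7 ('x'=49): chars_in_quartet=4 acc=0x561BB1 -> emit 56 1B B1, reset; bytes_emitted=6
After char 8 ('0'=52): chars_in_quartet=1 acc=0x34 bytes_emitted=6
After char 9 ('N'=13): chars_in_quartet=2 acc=0xD0D bytes_emitted=6
After char 10 ('I'=8): chars_in_quartet=3 acc=0x34348 bytes_emitted=6
Padding '=': partial quartet acc=0x34348 -> emit D0 D2; bytes_emitted=8

Answer: 41 F4 C8 56 1B B1 D0 D2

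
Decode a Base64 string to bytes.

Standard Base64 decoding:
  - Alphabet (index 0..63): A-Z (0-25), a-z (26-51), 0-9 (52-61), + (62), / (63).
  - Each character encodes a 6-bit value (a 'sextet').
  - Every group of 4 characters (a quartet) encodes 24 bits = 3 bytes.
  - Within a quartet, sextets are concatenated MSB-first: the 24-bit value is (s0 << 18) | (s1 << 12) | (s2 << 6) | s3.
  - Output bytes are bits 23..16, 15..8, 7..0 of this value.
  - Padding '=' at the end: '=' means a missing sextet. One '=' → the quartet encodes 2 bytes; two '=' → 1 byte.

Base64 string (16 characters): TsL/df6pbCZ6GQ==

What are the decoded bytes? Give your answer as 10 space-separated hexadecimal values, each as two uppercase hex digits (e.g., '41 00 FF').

Answer: 4E C2 FF 75 FE A9 6C 26 7A 19

Derivation:
After char 0 ('T'=19): chars_in_quartet=1 acc=0x13 bytes_emitted=0
After char 1 ('s'=44): chars_in_quartet=2 acc=0x4EC bytes_emitted=0
After char 2 ('L'=11): chars_in_quartet=3 acc=0x13B0B bytes_emitted=0
After char 3 ('/'=63): chars_in_quartet=4 acc=0x4EC2FF -> emit 4E C2 FF, reset; bytes_emitted=3
After char 4 ('d'=29): chars_in_quartet=1 acc=0x1D bytes_emitted=3
After char 5 ('f'=31): chars_in_quartet=2 acc=0x75F bytes_emitted=3
After char 6 ('6'=58): chars_in_quartet=3 acc=0x1D7FA bytes_emitted=3
After char 7 ('p'=41): chars_in_quartet=4 acc=0x75FEA9 -> emit 75 FE A9, reset; bytes_emitted=6
After char 8 ('b'=27): chars_in_quartet=1 acc=0x1B bytes_emitted=6
After char 9 ('C'=2): chars_in_quartet=2 acc=0x6C2 bytes_emitted=6
After char 10 ('Z'=25): chars_in_quartet=3 acc=0x1B099 bytes_emitted=6
After char 11 ('6'=58): chars_in_quartet=4 acc=0x6C267A -> emit 6C 26 7A, reset; bytes_emitted=9
After char 12 ('G'=6): chars_in_quartet=1 acc=0x6 bytes_emitted=9
After char 13 ('Q'=16): chars_in_quartet=2 acc=0x190 bytes_emitted=9
Padding '==': partial quartet acc=0x190 -> emit 19; bytes_emitted=10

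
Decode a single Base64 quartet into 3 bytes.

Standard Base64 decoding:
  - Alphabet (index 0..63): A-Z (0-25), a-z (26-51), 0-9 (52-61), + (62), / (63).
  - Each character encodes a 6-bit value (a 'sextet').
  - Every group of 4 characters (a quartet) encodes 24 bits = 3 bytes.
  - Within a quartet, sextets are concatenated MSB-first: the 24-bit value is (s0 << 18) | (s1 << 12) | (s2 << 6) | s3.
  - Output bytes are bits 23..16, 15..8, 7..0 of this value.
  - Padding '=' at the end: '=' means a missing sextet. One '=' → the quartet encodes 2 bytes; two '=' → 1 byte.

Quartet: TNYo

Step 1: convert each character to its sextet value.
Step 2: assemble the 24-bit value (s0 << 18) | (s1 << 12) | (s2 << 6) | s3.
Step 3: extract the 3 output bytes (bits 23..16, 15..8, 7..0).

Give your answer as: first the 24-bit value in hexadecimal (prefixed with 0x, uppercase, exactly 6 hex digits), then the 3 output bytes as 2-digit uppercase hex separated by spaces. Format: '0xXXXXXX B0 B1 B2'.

Answer: 0x4CD628 4C D6 28

Derivation:
Sextets: T=19, N=13, Y=24, o=40
24-bit: (19<<18) | (13<<12) | (24<<6) | 40
      = 0x4C0000 | 0x00D000 | 0x000600 | 0x000028
      = 0x4CD628
Bytes: (v>>16)&0xFF=4C, (v>>8)&0xFF=D6, v&0xFF=28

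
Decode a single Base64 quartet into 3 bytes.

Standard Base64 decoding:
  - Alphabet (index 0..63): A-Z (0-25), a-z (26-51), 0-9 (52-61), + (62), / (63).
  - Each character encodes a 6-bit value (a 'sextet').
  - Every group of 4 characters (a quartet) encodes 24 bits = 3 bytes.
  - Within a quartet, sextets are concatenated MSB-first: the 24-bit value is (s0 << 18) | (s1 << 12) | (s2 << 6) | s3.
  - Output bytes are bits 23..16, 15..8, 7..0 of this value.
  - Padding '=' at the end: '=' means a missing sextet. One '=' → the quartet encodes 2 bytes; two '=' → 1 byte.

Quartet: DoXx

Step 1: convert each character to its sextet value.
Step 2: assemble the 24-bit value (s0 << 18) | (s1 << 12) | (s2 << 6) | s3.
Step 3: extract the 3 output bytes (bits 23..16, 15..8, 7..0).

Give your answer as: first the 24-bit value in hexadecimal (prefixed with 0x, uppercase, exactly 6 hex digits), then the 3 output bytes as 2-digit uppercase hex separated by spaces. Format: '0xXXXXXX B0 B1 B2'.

Sextets: D=3, o=40, X=23, x=49
24-bit: (3<<18) | (40<<12) | (23<<6) | 49
      = 0x0C0000 | 0x028000 | 0x0005C0 | 0x000031
      = 0x0E85F1
Bytes: (v>>16)&0xFF=0E, (v>>8)&0xFF=85, v&0xFF=F1

Answer: 0x0E85F1 0E 85 F1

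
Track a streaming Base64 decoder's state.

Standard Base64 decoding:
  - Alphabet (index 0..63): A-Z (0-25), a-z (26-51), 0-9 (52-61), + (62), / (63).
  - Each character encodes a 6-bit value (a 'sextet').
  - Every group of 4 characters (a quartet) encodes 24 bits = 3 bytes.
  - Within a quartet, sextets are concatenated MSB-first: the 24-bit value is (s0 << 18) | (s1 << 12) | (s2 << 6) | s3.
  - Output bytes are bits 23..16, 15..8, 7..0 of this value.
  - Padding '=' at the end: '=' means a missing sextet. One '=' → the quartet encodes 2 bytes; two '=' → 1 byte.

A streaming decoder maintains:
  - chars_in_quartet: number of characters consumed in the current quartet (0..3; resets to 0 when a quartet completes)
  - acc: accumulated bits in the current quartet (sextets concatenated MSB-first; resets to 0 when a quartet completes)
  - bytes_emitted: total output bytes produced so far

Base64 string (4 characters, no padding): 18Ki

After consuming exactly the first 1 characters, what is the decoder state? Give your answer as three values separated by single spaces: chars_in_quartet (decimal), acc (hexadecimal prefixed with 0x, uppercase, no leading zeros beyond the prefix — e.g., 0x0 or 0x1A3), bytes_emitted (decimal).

Answer: 1 0x35 0

Derivation:
After char 0 ('1'=53): chars_in_quartet=1 acc=0x35 bytes_emitted=0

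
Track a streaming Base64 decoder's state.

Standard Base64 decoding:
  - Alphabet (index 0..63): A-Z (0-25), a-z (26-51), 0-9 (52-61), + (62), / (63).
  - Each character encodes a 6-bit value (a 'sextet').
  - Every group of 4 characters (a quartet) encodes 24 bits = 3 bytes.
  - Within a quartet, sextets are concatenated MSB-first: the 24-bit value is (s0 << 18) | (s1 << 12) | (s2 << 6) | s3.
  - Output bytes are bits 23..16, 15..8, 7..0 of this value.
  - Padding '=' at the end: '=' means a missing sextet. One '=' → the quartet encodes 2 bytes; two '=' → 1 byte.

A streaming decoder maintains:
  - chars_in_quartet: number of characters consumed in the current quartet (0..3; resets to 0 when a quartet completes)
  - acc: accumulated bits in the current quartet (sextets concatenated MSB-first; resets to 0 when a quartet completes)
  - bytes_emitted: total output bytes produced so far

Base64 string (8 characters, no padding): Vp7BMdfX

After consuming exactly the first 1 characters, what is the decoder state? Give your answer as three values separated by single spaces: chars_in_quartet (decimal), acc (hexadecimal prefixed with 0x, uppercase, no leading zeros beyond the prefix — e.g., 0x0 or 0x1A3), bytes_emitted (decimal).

Answer: 1 0x15 0

Derivation:
After char 0 ('V'=21): chars_in_quartet=1 acc=0x15 bytes_emitted=0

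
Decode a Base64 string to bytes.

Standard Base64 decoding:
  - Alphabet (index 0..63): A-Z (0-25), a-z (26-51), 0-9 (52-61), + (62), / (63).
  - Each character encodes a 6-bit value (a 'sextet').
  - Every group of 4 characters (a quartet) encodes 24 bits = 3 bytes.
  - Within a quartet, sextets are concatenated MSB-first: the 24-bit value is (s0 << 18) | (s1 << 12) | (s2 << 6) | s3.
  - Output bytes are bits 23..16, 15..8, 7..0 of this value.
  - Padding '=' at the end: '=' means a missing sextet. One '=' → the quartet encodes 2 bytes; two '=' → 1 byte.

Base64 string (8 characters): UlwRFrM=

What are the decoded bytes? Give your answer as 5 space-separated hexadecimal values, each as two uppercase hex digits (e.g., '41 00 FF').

After char 0 ('U'=20): chars_in_quartet=1 acc=0x14 bytes_emitted=0
After char 1 ('l'=37): chars_in_quartet=2 acc=0x525 bytes_emitted=0
After char 2 ('w'=48): chars_in_quartet=3 acc=0x14970 bytes_emitted=0
After char 3 ('R'=17): chars_in_quartet=4 acc=0x525C11 -> emit 52 5C 11, reset; bytes_emitted=3
After char 4 ('F'=5): chars_in_quartet=1 acc=0x5 bytes_emitted=3
After char 5 ('r'=43): chars_in_quartet=2 acc=0x16B bytes_emitted=3
After char 6 ('M'=12): chars_in_quartet=3 acc=0x5ACC bytes_emitted=3
Padding '=': partial quartet acc=0x5ACC -> emit 16 B3; bytes_emitted=5

Answer: 52 5C 11 16 B3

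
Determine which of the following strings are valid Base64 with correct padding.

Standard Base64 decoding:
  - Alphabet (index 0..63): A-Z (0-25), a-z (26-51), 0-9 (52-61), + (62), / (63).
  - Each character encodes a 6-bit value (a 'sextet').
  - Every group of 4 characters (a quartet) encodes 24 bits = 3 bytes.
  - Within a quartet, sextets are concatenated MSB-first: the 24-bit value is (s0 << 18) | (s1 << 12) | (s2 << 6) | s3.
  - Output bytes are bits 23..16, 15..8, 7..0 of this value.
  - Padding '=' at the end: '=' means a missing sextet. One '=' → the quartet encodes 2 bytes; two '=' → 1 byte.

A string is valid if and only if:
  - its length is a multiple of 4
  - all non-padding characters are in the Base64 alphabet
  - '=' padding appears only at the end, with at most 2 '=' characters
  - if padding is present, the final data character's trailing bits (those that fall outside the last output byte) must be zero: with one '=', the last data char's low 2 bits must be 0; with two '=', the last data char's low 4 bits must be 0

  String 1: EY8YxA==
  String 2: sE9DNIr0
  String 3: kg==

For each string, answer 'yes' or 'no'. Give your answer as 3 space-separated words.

String 1: 'EY8YxA==' → valid
String 2: 'sE9DNIr0' → valid
String 3: 'kg==' → valid

Answer: yes yes yes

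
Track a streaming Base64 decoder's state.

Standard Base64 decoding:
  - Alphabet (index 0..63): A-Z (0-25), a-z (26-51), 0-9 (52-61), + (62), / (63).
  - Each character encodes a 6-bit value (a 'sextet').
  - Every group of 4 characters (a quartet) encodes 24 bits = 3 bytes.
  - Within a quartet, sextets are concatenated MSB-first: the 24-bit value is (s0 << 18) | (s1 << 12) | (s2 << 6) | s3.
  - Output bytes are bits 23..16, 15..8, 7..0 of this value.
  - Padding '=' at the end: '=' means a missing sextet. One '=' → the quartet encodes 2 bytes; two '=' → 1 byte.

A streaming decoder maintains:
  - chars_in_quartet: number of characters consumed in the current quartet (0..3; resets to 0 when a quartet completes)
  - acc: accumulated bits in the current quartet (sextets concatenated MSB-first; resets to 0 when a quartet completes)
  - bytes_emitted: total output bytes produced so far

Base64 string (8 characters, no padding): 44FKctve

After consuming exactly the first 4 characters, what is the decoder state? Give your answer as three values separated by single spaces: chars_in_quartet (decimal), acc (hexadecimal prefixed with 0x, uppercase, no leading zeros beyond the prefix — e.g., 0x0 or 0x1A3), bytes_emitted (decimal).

After char 0 ('4'=56): chars_in_quartet=1 acc=0x38 bytes_emitted=0
After char 1 ('4'=56): chars_in_quartet=2 acc=0xE38 bytes_emitted=0
After char 2 ('F'=5): chars_in_quartet=3 acc=0x38E05 bytes_emitted=0
After char 3 ('K'=10): chars_in_quartet=4 acc=0xE3814A -> emit E3 81 4A, reset; bytes_emitted=3

Answer: 0 0x0 3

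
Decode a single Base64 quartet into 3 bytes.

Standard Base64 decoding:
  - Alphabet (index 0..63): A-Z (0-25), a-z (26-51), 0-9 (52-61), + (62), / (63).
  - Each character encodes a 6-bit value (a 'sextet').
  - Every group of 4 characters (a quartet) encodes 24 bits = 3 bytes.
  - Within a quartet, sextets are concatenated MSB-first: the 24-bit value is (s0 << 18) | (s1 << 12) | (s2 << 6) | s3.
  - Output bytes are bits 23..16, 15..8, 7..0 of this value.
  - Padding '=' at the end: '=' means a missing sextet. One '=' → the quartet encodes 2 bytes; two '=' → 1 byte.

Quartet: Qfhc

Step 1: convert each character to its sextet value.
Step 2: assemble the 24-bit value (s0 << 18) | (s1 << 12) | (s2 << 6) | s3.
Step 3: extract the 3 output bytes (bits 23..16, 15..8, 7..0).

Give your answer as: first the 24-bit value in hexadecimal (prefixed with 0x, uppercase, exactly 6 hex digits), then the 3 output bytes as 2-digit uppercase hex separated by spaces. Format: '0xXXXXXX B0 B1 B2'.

Sextets: Q=16, f=31, h=33, c=28
24-bit: (16<<18) | (31<<12) | (33<<6) | 28
      = 0x400000 | 0x01F000 | 0x000840 | 0x00001C
      = 0x41F85C
Bytes: (v>>16)&0xFF=41, (v>>8)&0xFF=F8, v&0xFF=5C

Answer: 0x41F85C 41 F8 5C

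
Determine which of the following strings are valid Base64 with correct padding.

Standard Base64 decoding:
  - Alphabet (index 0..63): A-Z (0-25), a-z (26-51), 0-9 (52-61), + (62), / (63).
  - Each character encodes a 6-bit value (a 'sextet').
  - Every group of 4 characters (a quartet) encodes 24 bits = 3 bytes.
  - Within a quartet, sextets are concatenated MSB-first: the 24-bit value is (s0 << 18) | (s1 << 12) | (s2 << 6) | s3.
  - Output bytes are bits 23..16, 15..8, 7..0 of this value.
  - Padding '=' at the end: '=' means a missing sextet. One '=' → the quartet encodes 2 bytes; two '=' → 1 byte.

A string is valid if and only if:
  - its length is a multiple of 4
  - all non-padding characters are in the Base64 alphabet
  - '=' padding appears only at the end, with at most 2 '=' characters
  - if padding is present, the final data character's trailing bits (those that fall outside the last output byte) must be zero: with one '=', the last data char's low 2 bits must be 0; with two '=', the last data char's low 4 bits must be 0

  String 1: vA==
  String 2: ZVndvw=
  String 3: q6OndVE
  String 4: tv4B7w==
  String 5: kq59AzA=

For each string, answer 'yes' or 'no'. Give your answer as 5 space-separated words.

String 1: 'vA==' → valid
String 2: 'ZVndvw=' → invalid (len=7 not mult of 4)
String 3: 'q6OndVE' → invalid (len=7 not mult of 4)
String 4: 'tv4B7w==' → valid
String 5: 'kq59AzA=' → valid

Answer: yes no no yes yes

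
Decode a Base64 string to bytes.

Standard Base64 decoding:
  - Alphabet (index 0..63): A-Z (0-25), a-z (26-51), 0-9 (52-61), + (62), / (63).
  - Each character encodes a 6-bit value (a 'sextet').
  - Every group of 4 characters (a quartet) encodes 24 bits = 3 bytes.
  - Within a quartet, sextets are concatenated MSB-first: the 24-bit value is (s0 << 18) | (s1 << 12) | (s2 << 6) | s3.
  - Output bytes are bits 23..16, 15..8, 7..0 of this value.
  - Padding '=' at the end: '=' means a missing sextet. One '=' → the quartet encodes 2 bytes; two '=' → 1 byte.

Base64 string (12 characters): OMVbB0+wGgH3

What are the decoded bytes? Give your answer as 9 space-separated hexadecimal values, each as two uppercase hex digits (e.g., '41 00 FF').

Answer: 38 C5 5B 07 4F B0 1A 01 F7

Derivation:
After char 0 ('O'=14): chars_in_quartet=1 acc=0xE bytes_emitted=0
After char 1 ('M'=12): chars_in_quartet=2 acc=0x38C bytes_emitted=0
After char 2 ('V'=21): chars_in_quartet=3 acc=0xE315 bytes_emitted=0
After char 3 ('b'=27): chars_in_quartet=4 acc=0x38C55B -> emit 38 C5 5B, reset; bytes_emitted=3
After char 4 ('B'=1): chars_in_quartet=1 acc=0x1 bytes_emitted=3
After char 5 ('0'=52): chars_in_quartet=2 acc=0x74 bytes_emitted=3
After char 6 ('+'=62): chars_in_quartet=3 acc=0x1D3E bytes_emitted=3
After char 7 ('w'=48): chars_in_quartet=4 acc=0x74FB0 -> emit 07 4F B0, reset; bytes_emitted=6
After char 8 ('G'=6): chars_in_quartet=1 acc=0x6 bytes_emitted=6
After char 9 ('g'=32): chars_in_quartet=2 acc=0x1A0 bytes_emitted=6
After char 10 ('H'=7): chars_in_quartet=3 acc=0x6807 bytes_emitted=6
After char 11 ('3'=55): chars_in_quartet=4 acc=0x1A01F7 -> emit 1A 01 F7, reset; bytes_emitted=9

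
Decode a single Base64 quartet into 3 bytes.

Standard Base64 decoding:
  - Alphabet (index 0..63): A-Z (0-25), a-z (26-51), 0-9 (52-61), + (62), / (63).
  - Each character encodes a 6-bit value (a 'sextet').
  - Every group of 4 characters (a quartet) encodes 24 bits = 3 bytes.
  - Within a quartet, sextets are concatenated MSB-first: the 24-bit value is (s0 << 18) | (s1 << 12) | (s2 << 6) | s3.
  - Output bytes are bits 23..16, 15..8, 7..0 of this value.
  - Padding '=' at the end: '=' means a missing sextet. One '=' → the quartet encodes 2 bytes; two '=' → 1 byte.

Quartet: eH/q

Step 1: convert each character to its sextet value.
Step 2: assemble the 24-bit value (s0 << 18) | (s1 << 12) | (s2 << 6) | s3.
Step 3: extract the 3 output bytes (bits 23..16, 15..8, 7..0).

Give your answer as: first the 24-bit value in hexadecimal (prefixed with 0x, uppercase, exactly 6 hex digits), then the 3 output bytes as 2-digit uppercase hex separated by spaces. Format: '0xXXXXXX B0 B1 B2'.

Sextets: e=30, H=7, /=63, q=42
24-bit: (30<<18) | (7<<12) | (63<<6) | 42
      = 0x780000 | 0x007000 | 0x000FC0 | 0x00002A
      = 0x787FEA
Bytes: (v>>16)&0xFF=78, (v>>8)&0xFF=7F, v&0xFF=EA

Answer: 0x787FEA 78 7F EA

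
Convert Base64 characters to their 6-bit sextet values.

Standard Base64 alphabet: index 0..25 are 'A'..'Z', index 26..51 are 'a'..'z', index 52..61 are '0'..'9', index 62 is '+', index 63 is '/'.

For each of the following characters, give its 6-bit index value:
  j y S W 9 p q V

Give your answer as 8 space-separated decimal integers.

'j': a..z range, 26 + ord('j') − ord('a') = 35
'y': a..z range, 26 + ord('y') − ord('a') = 50
'S': A..Z range, ord('S') − ord('A') = 18
'W': A..Z range, ord('W') − ord('A') = 22
'9': 0..9 range, 52 + ord('9') − ord('0') = 61
'p': a..z range, 26 + ord('p') − ord('a') = 41
'q': a..z range, 26 + ord('q') − ord('a') = 42
'V': A..Z range, ord('V') − ord('A') = 21

Answer: 35 50 18 22 61 41 42 21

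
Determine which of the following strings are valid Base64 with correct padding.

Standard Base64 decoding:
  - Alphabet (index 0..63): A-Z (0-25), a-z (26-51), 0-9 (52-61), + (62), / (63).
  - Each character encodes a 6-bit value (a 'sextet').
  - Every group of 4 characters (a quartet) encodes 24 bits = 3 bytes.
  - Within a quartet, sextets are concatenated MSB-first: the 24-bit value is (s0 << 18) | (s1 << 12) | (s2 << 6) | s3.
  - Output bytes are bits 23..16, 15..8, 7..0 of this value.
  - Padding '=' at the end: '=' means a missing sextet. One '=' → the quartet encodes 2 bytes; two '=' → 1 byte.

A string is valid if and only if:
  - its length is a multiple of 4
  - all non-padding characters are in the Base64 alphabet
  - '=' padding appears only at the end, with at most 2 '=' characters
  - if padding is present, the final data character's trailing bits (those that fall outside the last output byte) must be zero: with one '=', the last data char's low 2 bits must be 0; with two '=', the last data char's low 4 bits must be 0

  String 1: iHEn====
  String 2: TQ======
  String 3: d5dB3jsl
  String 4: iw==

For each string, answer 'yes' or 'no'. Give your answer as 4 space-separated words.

Answer: no no yes yes

Derivation:
String 1: 'iHEn====' → invalid (4 pad chars (max 2))
String 2: 'TQ======' → invalid (6 pad chars (max 2))
String 3: 'd5dB3jsl' → valid
String 4: 'iw==' → valid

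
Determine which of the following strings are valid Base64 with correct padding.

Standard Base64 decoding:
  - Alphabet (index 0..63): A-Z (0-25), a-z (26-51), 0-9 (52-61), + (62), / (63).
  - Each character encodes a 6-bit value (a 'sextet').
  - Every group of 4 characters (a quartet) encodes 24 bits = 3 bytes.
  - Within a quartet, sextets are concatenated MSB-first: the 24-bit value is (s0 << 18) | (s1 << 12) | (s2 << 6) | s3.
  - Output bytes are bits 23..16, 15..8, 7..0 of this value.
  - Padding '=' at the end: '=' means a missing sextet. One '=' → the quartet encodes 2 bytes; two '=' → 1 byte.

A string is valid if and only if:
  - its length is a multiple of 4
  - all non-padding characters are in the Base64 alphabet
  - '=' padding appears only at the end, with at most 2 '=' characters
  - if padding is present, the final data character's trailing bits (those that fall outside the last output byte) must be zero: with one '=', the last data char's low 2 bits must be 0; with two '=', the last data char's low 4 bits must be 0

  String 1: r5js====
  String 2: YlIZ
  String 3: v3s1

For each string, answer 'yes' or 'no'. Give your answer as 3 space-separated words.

String 1: 'r5js====' → invalid (4 pad chars (max 2))
String 2: 'YlIZ' → valid
String 3: 'v3s1' → valid

Answer: no yes yes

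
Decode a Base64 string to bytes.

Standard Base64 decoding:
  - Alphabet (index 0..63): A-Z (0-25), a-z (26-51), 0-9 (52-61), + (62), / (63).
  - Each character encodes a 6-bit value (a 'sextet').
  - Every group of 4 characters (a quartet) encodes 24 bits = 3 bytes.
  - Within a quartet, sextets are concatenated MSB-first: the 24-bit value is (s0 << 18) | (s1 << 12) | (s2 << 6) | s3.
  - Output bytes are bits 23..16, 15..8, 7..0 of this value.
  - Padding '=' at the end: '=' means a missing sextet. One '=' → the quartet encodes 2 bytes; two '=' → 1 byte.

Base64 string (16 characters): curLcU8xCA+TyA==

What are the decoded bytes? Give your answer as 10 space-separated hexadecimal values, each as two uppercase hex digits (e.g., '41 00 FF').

Answer: 72 EA CB 71 4F 31 08 0F 93 C8

Derivation:
After char 0 ('c'=28): chars_in_quartet=1 acc=0x1C bytes_emitted=0
After char 1 ('u'=46): chars_in_quartet=2 acc=0x72E bytes_emitted=0
After char 2 ('r'=43): chars_in_quartet=3 acc=0x1CBAB bytes_emitted=0
After char 3 ('L'=11): chars_in_quartet=4 acc=0x72EACB -> emit 72 EA CB, reset; bytes_emitted=3
After char 4 ('c'=28): chars_in_quartet=1 acc=0x1C bytes_emitted=3
After char 5 ('U'=20): chars_in_quartet=2 acc=0x714 bytes_emitted=3
After char 6 ('8'=60): chars_in_quartet=3 acc=0x1C53C bytes_emitted=3
After char 7 ('x'=49): chars_in_quartet=4 acc=0x714F31 -> emit 71 4F 31, reset; bytes_emitted=6
After char 8 ('C'=2): chars_in_quartet=1 acc=0x2 bytes_emitted=6
After char 9 ('A'=0): chars_in_quartet=2 acc=0x80 bytes_emitted=6
After char 10 ('+'=62): chars_in_quartet=3 acc=0x203E bytes_emitted=6
After char 11 ('T'=19): chars_in_quartet=4 acc=0x80F93 -> emit 08 0F 93, reset; bytes_emitted=9
After char 12 ('y'=50): chars_in_quartet=1 acc=0x32 bytes_emitted=9
After char 13 ('A'=0): chars_in_quartet=2 acc=0xC80 bytes_emitted=9
Padding '==': partial quartet acc=0xC80 -> emit C8; bytes_emitted=10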